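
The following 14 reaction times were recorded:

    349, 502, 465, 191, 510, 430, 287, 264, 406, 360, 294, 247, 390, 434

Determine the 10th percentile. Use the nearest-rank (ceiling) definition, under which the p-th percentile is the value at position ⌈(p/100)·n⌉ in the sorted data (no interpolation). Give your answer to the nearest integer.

247

Sorted: 191, 247, 264, 287, 294, 349, 360, 390, 406, 430, 434, 465, 502, 510.
n = 14.
Position = ⌈10/100 · 14⌉ = ⌈1.4⌉ = 2.
The value at rank 2 is 247.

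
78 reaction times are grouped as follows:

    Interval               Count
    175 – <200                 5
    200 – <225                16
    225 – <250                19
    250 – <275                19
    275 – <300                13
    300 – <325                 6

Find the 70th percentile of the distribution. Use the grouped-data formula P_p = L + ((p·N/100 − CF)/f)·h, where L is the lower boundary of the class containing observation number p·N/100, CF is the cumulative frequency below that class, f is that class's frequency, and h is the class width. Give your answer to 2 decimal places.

269.21

N = 78; target position k = 70/100 · 78 = 54.6.
Cumulative frequencies: 5, 21, 40, 59, 72, 78.
Observation 54.6 falls in the class 250 – <275.
L = 250, CF = 40, f = 19, h = 25.
P70 = 250 + ((54.6 − 40)/19)·25 = 250 + 19.2105 = 269.211.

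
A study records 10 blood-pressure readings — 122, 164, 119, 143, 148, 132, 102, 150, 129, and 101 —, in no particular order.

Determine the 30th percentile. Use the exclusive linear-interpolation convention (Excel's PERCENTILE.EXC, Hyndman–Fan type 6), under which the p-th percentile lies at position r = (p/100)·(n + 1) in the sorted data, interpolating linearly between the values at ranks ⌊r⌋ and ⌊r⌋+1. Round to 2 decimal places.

Sorted: 101, 102, 119, 122, 129, 132, 143, 148, 150, 164.
n = 10.
r = (30/100)·(10 + 1) = 3.3.
Rank 3 is 119 and rank 4 is 122.
Interpolate: 119 + 0.3·(122 − 119) = 119 + 0.3·3 = 119.9.

119.90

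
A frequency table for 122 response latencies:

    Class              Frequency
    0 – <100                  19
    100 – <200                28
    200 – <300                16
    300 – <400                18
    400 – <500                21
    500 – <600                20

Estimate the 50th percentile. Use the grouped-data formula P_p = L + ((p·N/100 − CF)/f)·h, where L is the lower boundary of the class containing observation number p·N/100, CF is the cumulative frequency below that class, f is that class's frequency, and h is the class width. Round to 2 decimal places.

287.50

N = 122; target position k = 50/100 · 122 = 61.
Cumulative frequencies: 19, 47, 63, 81, 102, 122.
Observation 61 falls in the class 200 – <300.
L = 200, CF = 47, f = 16, h = 100.
P50 = 200 + ((61 − 47)/16)·100 = 200 + 87.5 = 287.5.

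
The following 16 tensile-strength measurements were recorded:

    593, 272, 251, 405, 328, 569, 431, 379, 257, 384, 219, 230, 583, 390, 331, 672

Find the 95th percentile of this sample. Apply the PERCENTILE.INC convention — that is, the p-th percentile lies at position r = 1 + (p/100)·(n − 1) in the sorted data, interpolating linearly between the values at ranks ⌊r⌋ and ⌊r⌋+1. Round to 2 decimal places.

612.75

Sorted: 219, 230, 251, 257, 272, 328, 331, 379, 384, 390, 405, 431, 569, 583, 593, 672.
n = 16.
r = 1 + (95/100)·(16 − 1) = 1 + 14.25 = 15.25.
Rank 15 is 593 and rank 16 is 672.
Interpolate: 593 + 0.25·(672 − 593) = 593 + 0.25·79 = 612.75.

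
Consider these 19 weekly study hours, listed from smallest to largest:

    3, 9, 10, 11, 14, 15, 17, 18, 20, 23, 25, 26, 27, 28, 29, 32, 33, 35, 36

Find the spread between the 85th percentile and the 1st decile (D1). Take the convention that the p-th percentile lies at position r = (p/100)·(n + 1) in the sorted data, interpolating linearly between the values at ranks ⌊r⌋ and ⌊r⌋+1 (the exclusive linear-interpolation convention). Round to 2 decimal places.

24.00

n = 19.
P10: r = 2 (integer) → 9.
P85: r = 17 (integer) → 33.
Difference: 33 − 9 = 24.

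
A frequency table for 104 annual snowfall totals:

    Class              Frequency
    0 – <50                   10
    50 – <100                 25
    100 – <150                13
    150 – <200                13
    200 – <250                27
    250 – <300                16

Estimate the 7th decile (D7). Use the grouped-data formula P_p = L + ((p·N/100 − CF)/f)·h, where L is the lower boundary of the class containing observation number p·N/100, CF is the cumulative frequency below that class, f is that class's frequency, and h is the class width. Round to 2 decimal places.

N = 104; target position k = 70/100 · 104 = 72.8.
Cumulative frequencies: 10, 35, 48, 61, 88, 104.
Observation 72.8 falls in the class 200 – <250.
L = 200, CF = 61, f = 27, h = 50.
P70 = 200 + ((72.8 − 61)/27)·50 = 200 + 21.8519 = 221.852.

221.85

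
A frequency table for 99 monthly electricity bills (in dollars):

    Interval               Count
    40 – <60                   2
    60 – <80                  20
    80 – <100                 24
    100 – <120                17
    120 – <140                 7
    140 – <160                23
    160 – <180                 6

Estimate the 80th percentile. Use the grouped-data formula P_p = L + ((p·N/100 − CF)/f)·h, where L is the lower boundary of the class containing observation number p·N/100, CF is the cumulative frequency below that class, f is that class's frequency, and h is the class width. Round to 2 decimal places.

148.00

N = 99; target position k = 80/100 · 99 = 79.2.
Cumulative frequencies: 2, 22, 46, 63, 70, 93, 99.
Observation 79.2 falls in the class 140 – <160.
L = 140, CF = 70, f = 23, h = 20.
P80 = 140 + ((79.2 − 70)/23)·20 = 140 + 8 = 148.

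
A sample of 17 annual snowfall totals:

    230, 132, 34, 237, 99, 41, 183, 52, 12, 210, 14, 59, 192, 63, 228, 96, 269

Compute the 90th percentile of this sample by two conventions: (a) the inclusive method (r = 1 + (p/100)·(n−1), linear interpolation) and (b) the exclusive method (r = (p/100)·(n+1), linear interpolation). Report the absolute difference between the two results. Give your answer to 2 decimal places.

10.60

Sorted: 12, 14, 34, 41, 52, 59, 63, 96, 99, 132, 183, 192, 210, 228, 230, 237, 269.
n = 17.
(a) r = 15.4; between ranks 15 (230) and 16 (237): 232.8.
(b) r = 16.2; between ranks 16 (237) and 17 (269): 243.4.
|232.8 − 243.4| = 10.6.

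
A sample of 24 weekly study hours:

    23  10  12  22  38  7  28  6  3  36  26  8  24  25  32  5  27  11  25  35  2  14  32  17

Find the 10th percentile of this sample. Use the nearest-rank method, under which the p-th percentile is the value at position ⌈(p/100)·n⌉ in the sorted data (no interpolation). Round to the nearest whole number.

Sorted: 2, 3, 5, 6, 7, 8, 10, 11, 12, 14, 17, 22, 23, 24, 25, 25, 26, 27, 28, 32, 32, 35, 36, 38.
n = 24.
Position = ⌈10/100 · 24⌉ = ⌈2.4⌉ = 3.
The value at rank 3 is 5.

5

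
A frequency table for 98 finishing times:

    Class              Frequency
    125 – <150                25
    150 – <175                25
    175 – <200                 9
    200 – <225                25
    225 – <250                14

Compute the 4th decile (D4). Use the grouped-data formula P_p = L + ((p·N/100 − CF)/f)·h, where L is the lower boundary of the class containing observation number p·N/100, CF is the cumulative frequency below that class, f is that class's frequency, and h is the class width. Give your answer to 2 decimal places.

164.20

N = 98; target position k = 40/100 · 98 = 39.2.
Cumulative frequencies: 25, 50, 59, 84, 98.
Observation 39.2 falls in the class 150 – <175.
L = 150, CF = 25, f = 25, h = 25.
P40 = 150 + ((39.2 − 25)/25)·25 = 150 + 14.2 = 164.2.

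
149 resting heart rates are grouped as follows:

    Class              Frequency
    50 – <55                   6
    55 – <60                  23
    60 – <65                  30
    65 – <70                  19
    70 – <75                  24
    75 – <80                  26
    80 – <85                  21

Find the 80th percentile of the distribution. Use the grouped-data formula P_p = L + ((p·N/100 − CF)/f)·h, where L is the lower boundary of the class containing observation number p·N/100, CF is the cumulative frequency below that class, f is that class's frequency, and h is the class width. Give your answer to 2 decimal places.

78.31

N = 149; target position k = 80/100 · 149 = 119.2.
Cumulative frequencies: 6, 29, 59, 78, 102, 128, 149.
Observation 119.2 falls in the class 75 – <80.
L = 75, CF = 102, f = 26, h = 5.
P80 = 75 + ((119.2 − 102)/26)·5 = 75 + 3.30769 = 78.3077.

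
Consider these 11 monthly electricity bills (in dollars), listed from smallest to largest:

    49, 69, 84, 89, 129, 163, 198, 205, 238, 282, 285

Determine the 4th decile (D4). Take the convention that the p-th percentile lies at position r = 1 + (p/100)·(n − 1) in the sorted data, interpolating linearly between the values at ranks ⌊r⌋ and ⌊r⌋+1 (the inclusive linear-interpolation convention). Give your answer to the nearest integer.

129

n = 11.
r = 1 + (40/100)·(11 − 1) = 1 + 4 = 5.
r is an integer, so P40 is the value at rank 5: 129.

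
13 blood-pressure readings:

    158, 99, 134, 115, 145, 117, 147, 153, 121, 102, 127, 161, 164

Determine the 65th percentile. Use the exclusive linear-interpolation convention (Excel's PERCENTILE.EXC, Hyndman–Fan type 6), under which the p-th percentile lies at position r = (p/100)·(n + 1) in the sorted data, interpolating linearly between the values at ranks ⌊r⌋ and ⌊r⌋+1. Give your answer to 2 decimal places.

147.60

Sorted: 99, 102, 115, 117, 121, 127, 134, 145, 147, 153, 158, 161, 164.
n = 13.
r = (65/100)·(13 + 1) = 9.1.
Rank 9 is 147 and rank 10 is 153.
Interpolate: 147 + 0.1·(153 − 147) = 147 + 0.1·6 = 147.6.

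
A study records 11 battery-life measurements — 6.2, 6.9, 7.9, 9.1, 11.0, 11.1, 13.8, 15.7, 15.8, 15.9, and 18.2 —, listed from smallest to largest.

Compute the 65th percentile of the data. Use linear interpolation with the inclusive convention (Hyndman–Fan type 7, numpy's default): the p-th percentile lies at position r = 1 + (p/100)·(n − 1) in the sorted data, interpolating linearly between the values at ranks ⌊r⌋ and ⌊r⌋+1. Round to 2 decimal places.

n = 11.
r = 1 + (65/100)·(11 − 1) = 1 + 6.5 = 7.5.
Rank 7 is 13.8 and rank 8 is 15.7.
Interpolate: 13.8 + 0.5·(15.7 − 13.8) = 13.8 + 0.5·1.9 = 14.75.

14.75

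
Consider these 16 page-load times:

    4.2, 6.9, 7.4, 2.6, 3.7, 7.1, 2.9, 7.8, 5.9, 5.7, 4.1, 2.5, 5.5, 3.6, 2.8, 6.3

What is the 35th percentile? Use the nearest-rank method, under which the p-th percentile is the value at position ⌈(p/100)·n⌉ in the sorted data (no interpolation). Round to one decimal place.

3.7

Sorted: 2.5, 2.6, 2.8, 2.9, 3.6, 3.7, 4.1, 4.2, 5.5, 5.7, 5.9, 6.3, 6.9, 7.1, 7.4, 7.8.
n = 16.
Position = ⌈35/100 · 16⌉ = ⌈5.6⌉ = 6.
The value at rank 6 is 3.7.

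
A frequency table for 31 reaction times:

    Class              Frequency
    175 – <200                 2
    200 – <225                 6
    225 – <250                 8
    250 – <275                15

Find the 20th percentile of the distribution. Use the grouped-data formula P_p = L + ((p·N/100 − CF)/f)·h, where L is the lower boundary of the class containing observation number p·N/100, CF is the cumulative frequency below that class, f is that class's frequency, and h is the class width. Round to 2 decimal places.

N = 31; target position k = 20/100 · 31 = 6.2.
Cumulative frequencies: 2, 8, 16, 31.
Observation 6.2 falls in the class 200 – <225.
L = 200, CF = 2, f = 6, h = 25.
P20 = 200 + ((6.2 − 2)/6)·25 = 200 + 17.5 = 217.5.

217.50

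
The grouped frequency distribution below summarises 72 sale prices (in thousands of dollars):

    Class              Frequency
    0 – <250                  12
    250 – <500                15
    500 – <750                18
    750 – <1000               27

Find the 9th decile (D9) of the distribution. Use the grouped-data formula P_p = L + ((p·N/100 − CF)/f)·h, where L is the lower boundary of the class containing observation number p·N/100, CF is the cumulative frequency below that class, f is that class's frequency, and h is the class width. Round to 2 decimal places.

N = 72; target position k = 90/100 · 72 = 64.8.
Cumulative frequencies: 12, 27, 45, 72.
Observation 64.8 falls in the class 750 – <1000.
L = 750, CF = 45, f = 27, h = 250.
P90 = 750 + ((64.8 − 45)/27)·250 = 750 + 183.333 = 933.333.

933.33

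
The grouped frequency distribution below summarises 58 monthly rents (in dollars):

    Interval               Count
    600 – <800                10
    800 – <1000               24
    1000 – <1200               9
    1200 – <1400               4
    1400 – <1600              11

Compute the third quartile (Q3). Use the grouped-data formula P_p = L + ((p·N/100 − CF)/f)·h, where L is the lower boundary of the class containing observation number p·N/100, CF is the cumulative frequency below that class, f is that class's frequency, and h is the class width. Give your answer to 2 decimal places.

1225.00

N = 58; target position k = 75/100 · 58 = 43.5.
Cumulative frequencies: 10, 34, 43, 47, 58.
Observation 43.5 falls in the class 1200 – <1400.
L = 1200, CF = 43, f = 4, h = 200.
P75 = 1200 + ((43.5 − 43)/4)·200 = 1200 + 25 = 1225.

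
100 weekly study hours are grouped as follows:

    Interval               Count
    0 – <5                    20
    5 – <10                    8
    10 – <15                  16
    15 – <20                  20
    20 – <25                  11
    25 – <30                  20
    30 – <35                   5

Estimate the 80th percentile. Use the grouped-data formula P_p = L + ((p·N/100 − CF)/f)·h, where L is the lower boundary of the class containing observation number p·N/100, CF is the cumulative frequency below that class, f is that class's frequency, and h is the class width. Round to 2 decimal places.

26.25

N = 100; target position k = 80/100 · 100 = 80.
Cumulative frequencies: 20, 28, 44, 64, 75, 95, 100.
Observation 80 falls in the class 25 – <30.
L = 25, CF = 75, f = 20, h = 5.
P80 = 25 + ((80 − 75)/20)·5 = 25 + 1.25 = 26.25.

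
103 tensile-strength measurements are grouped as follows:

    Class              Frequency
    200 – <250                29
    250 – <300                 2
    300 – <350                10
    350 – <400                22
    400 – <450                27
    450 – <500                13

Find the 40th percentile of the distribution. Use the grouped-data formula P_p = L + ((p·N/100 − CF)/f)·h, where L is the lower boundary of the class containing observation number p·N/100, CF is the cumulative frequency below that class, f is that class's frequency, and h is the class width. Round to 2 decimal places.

N = 103; target position k = 40/100 · 103 = 41.2.
Cumulative frequencies: 29, 31, 41, 63, 90, 103.
Observation 41.2 falls in the class 350 – <400.
L = 350, CF = 41, f = 22, h = 50.
P40 = 350 + ((41.2 − 41)/22)·50 = 350 + 0.454545 = 350.455.

350.45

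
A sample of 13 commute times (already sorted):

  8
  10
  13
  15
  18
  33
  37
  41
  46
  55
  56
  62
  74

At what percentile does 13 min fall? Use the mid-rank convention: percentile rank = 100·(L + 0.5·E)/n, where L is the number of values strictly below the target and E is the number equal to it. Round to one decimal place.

19.2

Count below 13: L = 2; count equal: E = 1; n = 13.
Percentile rank = 100·(2 + 0.5·1)/13 = 100·2.5/13 = 19.23.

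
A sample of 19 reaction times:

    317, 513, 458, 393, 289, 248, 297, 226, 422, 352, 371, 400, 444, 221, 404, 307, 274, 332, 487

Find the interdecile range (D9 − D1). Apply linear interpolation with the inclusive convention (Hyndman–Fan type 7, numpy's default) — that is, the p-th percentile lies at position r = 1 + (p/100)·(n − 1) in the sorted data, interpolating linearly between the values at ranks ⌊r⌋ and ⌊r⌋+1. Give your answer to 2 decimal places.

Sorted: 221, 226, 248, 274, 289, 297, 307, 317, 332, 352, 371, 393, 400, 404, 422, 444, 458, 487, 513.
n = 19.
P10: r = 2.8; ranks 2–3 are 226, 248; interpolating gives 243.6.
P90: r = 17.2; ranks 17–18 are 458, 487; interpolating gives 463.8.
Difference: 463.8 − 243.6 = 220.2.

220.20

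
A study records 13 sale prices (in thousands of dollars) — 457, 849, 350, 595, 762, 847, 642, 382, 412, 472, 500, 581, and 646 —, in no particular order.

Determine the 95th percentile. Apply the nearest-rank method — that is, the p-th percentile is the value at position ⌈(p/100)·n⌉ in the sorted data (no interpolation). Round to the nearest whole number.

849

Sorted: 350, 382, 412, 457, 472, 500, 581, 595, 642, 646, 762, 847, 849.
n = 13.
Position = ⌈95/100 · 13⌉ = ⌈12.35⌉ = 13.
The value at rank 13 is 849.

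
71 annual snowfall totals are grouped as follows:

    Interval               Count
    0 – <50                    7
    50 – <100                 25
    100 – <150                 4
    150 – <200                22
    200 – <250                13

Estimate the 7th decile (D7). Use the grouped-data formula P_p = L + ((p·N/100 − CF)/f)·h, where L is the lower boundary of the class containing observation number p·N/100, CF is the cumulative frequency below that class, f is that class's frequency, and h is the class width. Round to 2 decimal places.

N = 71; target position k = 70/100 · 71 = 49.7.
Cumulative frequencies: 7, 32, 36, 58, 71.
Observation 49.7 falls in the class 150 – <200.
L = 150, CF = 36, f = 22, h = 50.
P70 = 150 + ((49.7 − 36)/22)·50 = 150 + 31.1364 = 181.136.

181.14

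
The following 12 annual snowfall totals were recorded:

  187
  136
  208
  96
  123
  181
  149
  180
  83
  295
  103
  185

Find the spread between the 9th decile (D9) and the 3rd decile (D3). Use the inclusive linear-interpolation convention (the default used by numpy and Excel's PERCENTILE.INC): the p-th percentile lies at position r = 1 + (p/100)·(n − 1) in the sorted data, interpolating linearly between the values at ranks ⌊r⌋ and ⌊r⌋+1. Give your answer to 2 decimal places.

Sorted: 83, 96, 103, 123, 136, 149, 180, 181, 185, 187, 208, 295.
n = 12.
P30: r = 4.3; ranks 4–5 are 123, 136; interpolating gives 126.9.
P90: r = 10.9; ranks 10–11 are 187, 208; interpolating gives 205.9.
Difference: 205.9 − 126.9 = 79.

79.00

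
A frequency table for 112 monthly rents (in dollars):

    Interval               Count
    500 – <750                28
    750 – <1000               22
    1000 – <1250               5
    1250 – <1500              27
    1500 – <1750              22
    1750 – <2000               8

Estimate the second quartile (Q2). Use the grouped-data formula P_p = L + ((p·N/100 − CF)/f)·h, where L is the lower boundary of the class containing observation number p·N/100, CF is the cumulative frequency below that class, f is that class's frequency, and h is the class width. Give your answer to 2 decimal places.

N = 112; target position k = 50/100 · 112 = 56.
Cumulative frequencies: 28, 50, 55, 82, 104, 112.
Observation 56 falls in the class 1250 – <1500.
L = 1250, CF = 55, f = 27, h = 250.
P50 = 1250 + ((56 − 55)/27)·250 = 1250 + 9.25926 = 1259.26.

1259.26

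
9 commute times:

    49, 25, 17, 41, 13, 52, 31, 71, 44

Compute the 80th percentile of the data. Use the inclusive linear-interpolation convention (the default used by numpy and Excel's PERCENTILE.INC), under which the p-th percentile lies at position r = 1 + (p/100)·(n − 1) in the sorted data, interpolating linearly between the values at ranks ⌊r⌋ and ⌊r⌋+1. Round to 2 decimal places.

50.20

Sorted: 13, 17, 25, 31, 41, 44, 49, 52, 71.
n = 9.
r = 1 + (80/100)·(9 − 1) = 1 + 6.4 = 7.4.
Rank 7 is 49 and rank 8 is 52.
Interpolate: 49 + 0.4·(52 − 49) = 49 + 0.4·3 = 50.2.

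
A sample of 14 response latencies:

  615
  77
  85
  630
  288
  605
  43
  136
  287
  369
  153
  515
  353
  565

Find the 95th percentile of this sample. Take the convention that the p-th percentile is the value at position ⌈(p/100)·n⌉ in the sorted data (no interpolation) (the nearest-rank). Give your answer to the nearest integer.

630

Sorted: 43, 77, 85, 136, 153, 287, 288, 353, 369, 515, 565, 605, 615, 630.
n = 14.
Position = ⌈95/100 · 14⌉ = ⌈13.3⌉ = 14.
The value at rank 14 is 630.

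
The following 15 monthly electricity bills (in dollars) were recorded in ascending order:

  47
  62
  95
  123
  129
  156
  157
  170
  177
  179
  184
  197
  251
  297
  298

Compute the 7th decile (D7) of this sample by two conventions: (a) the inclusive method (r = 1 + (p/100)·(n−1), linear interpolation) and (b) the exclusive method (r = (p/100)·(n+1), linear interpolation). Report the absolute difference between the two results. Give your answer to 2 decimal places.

3.60

n = 15.
(a) r = 10.8; between ranks 10 (179) and 11 (184): 183.
(b) r = 11.2; between ranks 11 (184) and 12 (197): 186.6.
|183 − 186.6| = 3.6.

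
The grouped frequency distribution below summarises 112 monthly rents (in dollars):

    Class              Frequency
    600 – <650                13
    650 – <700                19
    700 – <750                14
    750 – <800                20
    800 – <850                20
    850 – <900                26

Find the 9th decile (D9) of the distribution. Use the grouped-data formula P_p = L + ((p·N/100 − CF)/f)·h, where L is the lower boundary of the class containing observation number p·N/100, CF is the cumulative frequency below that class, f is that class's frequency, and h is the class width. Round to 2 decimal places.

878.46

N = 112; target position k = 90/100 · 112 = 100.8.
Cumulative frequencies: 13, 32, 46, 66, 86, 112.
Observation 100.8 falls in the class 850 – <900.
L = 850, CF = 86, f = 26, h = 50.
P90 = 850 + ((100.8 − 86)/26)·50 = 850 + 28.4615 = 878.462.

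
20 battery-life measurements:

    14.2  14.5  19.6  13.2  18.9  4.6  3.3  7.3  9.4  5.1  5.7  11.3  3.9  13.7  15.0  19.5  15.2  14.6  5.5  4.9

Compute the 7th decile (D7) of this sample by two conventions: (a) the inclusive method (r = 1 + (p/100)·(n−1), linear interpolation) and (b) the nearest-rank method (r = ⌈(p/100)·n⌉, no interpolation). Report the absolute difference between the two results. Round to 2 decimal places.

Sorted: 3.3, 3.9, 4.6, 4.9, 5.1, 5.5, 5.7, 7.3, 9.4, 11.3, 13.2, 13.7, 14.2, 14.5, 14.6, 15.0, 15.2, 18.9, 19.5, 19.6.
n = 20.
(a) r = 14.3; between ranks 14 (14.5) and 15 (14.6): 14.53.
(b) the nearest-rank method: rank 14 → 14.5.
|14.53 − 14.5| = 0.03.

0.03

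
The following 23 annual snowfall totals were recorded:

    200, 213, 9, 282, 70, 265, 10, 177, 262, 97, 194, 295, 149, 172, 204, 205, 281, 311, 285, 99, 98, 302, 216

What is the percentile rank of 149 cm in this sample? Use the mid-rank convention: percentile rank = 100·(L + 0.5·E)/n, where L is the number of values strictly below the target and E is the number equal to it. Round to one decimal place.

Sorted: 9, 10, 70, 97, 98, 99, 149, 172, 177, 194, 200, 204, 205, 213, 216, 262, 265, 281, 282, 285, 295, 302, 311.
Count below 149: L = 6; count equal: E = 1; n = 23.
Percentile rank = 100·(6 + 0.5·1)/23 = 100·6.5/23 = 28.26.

28.3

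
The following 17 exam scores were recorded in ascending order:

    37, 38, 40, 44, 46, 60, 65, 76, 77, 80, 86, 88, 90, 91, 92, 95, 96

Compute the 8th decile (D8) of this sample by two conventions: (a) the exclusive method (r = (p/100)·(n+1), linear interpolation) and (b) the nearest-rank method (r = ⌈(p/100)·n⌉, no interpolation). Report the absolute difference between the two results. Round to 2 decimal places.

0.40

n = 17.
(a) r = 14.4; between ranks 14 (91) and 15 (92): 91.4.
(b) the nearest-rank method: rank 14 → 91.
|91.4 − 91| = 0.4.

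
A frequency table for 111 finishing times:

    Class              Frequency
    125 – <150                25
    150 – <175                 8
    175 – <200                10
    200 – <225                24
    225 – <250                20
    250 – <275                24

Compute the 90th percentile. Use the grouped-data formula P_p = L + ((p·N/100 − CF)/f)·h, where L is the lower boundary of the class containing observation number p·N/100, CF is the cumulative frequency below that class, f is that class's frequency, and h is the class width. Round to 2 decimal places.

263.44

N = 111; target position k = 90/100 · 111 = 99.9.
Cumulative frequencies: 25, 33, 43, 67, 87, 111.
Observation 99.9 falls in the class 250 – <275.
L = 250, CF = 87, f = 24, h = 25.
P90 = 250 + ((99.9 − 87)/24)·25 = 250 + 13.4375 = 263.438.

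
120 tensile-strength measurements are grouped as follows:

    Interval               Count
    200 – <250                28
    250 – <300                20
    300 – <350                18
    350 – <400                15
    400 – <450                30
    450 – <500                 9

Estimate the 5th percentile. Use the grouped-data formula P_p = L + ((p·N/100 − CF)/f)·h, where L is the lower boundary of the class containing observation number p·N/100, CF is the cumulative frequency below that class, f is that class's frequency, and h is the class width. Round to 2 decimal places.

N = 120; target position k = 5/100 · 120 = 6.
Cumulative frequencies: 28, 48, 66, 81, 111, 120.
Observation 6 falls in the class 200 – <250.
L = 200, CF = 0, f = 28, h = 50.
P5 = 200 + ((6 − 0)/28)·50 = 200 + 10.7143 = 210.714.

210.71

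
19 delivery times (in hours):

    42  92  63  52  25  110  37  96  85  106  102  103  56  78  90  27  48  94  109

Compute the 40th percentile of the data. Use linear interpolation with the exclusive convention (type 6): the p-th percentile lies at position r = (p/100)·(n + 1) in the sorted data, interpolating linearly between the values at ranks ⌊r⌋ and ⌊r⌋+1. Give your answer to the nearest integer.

63

Sorted: 25, 27, 37, 42, 48, 52, 56, 63, 78, 85, 90, 92, 94, 96, 102, 103, 106, 109, 110.
n = 19.
r = (40/100)·(19 + 1) = 8.
r is an integer, so P40 is the value at rank 8: 63.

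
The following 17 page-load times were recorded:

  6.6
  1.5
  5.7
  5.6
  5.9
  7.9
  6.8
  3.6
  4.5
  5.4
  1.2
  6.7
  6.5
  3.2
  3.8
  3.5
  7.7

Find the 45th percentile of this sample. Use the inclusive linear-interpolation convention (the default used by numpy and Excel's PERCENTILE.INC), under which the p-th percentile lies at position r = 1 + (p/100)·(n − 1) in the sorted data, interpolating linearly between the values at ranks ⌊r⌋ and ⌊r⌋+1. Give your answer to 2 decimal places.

Sorted: 1.2, 1.5, 3.2, 3.5, 3.6, 3.8, 4.5, 5.4, 5.6, 5.7, 5.9, 6.5, 6.6, 6.7, 6.8, 7.7, 7.9.
n = 17.
r = 1 + (45/100)·(17 − 1) = 1 + 7.2 = 8.2.
Rank 8 is 5.4 and rank 9 is 5.6.
Interpolate: 5.4 + 0.2·(5.6 − 5.4) = 5.4 + 0.2·0.2 = 5.44.

5.44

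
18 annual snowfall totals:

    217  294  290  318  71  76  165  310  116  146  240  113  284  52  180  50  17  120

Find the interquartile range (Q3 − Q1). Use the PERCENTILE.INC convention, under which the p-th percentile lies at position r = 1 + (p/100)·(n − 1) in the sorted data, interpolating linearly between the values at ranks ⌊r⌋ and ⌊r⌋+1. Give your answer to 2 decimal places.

Sorted: 17, 50, 52, 71, 76, 113, 116, 120, 146, 165, 180, 217, 240, 284, 290, 294, 310, 318.
n = 18.
P25: r = 5.25; ranks 5–6 are 76, 113; interpolating gives 85.25.
P75: r = 13.75; ranks 13–14 are 240, 284; interpolating gives 273.
Difference: 273 − 85.25 = 187.75.

187.75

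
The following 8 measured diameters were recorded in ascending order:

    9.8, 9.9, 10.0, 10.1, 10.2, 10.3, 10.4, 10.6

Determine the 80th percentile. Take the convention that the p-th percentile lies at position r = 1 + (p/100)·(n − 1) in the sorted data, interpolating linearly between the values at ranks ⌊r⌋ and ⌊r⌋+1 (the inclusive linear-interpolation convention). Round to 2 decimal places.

10.36

n = 8.
r = 1 + (80/100)·(8 − 1) = 1 + 5.6 = 6.6.
Rank 6 is 10.3 and rank 7 is 10.4.
Interpolate: 10.3 + 0.6·(10.4 − 10.3) = 10.3 + 0.6·0.1 = 10.36.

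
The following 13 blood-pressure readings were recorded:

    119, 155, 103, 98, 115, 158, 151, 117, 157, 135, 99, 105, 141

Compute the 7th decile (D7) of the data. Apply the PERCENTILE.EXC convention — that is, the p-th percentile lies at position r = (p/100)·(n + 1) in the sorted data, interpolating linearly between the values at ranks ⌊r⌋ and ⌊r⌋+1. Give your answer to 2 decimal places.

Sorted: 98, 99, 103, 105, 115, 117, 119, 135, 141, 151, 155, 157, 158.
n = 13.
r = (70/100)·(13 + 1) = 9.8.
Rank 9 is 141 and rank 10 is 151.
Interpolate: 141 + 0.8·(151 − 141) = 141 + 0.8·10 = 149.

149.00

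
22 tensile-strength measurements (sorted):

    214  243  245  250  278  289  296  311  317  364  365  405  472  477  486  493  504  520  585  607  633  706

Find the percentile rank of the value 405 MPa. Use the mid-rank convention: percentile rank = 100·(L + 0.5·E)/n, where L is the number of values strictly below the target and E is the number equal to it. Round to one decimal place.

Count below 405: L = 11; count equal: E = 1; n = 22.
Percentile rank = 100·(11 + 0.5·1)/22 = 100·11.5/22 = 52.27.

52.3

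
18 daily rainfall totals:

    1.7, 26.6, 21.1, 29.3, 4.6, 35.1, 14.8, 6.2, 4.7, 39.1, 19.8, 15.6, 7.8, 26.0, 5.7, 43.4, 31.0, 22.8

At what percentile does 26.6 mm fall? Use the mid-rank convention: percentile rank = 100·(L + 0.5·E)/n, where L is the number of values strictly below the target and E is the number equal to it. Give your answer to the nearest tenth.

69.4

Sorted: 1.7, 4.6, 4.7, 5.7, 6.2, 7.8, 14.8, 15.6, 19.8, 21.1, 22.8, 26.0, 26.6, 29.3, 31.0, 35.1, 39.1, 43.4.
Count below 26.6: L = 12; count equal: E = 1; n = 18.
Percentile rank = 100·(12 + 0.5·1)/18 = 100·12.5/18 = 69.44.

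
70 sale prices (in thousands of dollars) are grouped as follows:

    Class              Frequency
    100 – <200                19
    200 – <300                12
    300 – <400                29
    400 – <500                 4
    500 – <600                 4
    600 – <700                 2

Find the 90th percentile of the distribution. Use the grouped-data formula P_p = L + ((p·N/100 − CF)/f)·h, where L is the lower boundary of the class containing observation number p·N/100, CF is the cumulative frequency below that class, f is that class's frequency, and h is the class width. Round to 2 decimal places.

475.00

N = 70; target position k = 90/100 · 70 = 63.
Cumulative frequencies: 19, 31, 60, 64, 68, 70.
Observation 63 falls in the class 400 – <500.
L = 400, CF = 60, f = 4, h = 100.
P90 = 400 + ((63 − 60)/4)·100 = 400 + 75 = 475.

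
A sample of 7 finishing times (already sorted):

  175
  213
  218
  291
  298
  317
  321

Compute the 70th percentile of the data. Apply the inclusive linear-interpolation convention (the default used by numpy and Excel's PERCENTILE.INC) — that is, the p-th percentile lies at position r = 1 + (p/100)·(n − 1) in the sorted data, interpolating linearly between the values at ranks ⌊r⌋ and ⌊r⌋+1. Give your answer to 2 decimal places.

n = 7.
r = 1 + (70/100)·(7 − 1) = 1 + 4.2 = 5.2.
Rank 5 is 298 and rank 6 is 317.
Interpolate: 298 + 0.2·(317 − 298) = 298 + 0.2·19 = 301.8.

301.80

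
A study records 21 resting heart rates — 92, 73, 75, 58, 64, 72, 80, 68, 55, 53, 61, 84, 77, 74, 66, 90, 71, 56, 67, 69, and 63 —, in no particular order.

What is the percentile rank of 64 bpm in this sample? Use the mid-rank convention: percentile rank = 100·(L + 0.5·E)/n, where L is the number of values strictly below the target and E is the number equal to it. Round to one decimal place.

Sorted: 53, 55, 56, 58, 61, 63, 64, 66, 67, 68, 69, 71, 72, 73, 74, 75, 77, 80, 84, 90, 92.
Count below 64: L = 6; count equal: E = 1; n = 21.
Percentile rank = 100·(6 + 0.5·1)/21 = 100·6.5/21 = 30.95.

31.0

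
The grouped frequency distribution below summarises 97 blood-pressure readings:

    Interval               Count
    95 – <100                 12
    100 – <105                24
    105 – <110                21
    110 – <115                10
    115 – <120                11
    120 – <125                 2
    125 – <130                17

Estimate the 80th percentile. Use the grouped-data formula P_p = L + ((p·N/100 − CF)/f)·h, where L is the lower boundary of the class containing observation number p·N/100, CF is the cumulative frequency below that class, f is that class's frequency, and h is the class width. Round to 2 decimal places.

119.82

N = 97; target position k = 80/100 · 97 = 77.6.
Cumulative frequencies: 12, 36, 57, 67, 78, 80, 97.
Observation 77.6 falls in the class 115 – <120.
L = 115, CF = 67, f = 11, h = 5.
P80 = 115 + ((77.6 − 67)/11)·5 = 115 + 4.81818 = 119.818.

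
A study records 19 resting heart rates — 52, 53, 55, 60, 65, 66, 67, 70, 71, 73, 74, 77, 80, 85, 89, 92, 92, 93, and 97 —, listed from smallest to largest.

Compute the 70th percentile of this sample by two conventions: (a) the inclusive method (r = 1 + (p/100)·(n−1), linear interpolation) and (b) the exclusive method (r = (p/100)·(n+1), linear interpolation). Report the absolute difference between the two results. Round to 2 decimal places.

2.00

n = 19.
(a) r = 13.6; between ranks 13 (80) and 14 (85): 83.
(b) r = 14 → value at rank 14 = 85.
|83 − 85| = 2.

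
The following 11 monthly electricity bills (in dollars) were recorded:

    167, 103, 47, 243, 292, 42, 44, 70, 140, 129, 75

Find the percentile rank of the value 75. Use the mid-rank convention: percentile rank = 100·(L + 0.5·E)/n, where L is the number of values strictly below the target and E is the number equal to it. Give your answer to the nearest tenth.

40.9

Sorted: 42, 44, 47, 70, 75, 103, 129, 140, 167, 243, 292.
Count below 75: L = 4; count equal: E = 1; n = 11.
Percentile rank = 100·(4 + 0.5·1)/11 = 100·4.5/11 = 40.91.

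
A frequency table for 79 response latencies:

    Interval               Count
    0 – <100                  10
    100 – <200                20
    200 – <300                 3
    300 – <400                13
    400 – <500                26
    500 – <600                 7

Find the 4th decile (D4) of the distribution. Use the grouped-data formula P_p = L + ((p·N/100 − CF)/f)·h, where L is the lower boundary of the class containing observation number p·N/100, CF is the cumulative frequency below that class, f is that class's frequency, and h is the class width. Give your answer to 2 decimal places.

N = 79; target position k = 40/100 · 79 = 31.6.
Cumulative frequencies: 10, 30, 33, 46, 72, 79.
Observation 31.6 falls in the class 200 – <300.
L = 200, CF = 30, f = 3, h = 100.
P40 = 200 + ((31.6 − 30)/3)·100 = 200 + 53.3333 = 253.333.

253.33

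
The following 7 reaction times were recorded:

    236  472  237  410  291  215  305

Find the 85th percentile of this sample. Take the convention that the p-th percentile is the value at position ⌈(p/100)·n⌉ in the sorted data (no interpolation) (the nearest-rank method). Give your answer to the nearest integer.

Sorted: 215, 236, 237, 291, 305, 410, 472.
n = 7.
Position = ⌈85/100 · 7⌉ = ⌈5.95⌉ = 6.
The value at rank 6 is 410.

410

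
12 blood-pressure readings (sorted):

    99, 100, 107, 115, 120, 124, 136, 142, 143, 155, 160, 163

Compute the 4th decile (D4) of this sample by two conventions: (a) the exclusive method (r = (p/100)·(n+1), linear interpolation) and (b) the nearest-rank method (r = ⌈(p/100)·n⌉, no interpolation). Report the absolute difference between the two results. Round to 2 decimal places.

0.80

n = 12.
(a) r = 5.2; between ranks 5 (120) and 6 (124): 120.8.
(b) the nearest-rank method: rank 5 → 120.
|120.8 − 120| = 0.8.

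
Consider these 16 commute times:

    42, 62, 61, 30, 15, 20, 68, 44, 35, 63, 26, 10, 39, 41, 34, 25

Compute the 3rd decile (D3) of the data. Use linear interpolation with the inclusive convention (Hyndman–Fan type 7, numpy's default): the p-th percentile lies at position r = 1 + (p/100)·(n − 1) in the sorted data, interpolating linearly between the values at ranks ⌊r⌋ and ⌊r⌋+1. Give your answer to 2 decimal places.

Sorted: 10, 15, 20, 25, 26, 30, 34, 35, 39, 41, 42, 44, 61, 62, 63, 68.
n = 16.
r = 1 + (30/100)·(16 − 1) = 1 + 4.5 = 5.5.
Rank 5 is 26 and rank 6 is 30.
Interpolate: 26 + 0.5·(30 − 26) = 26 + 0.5·4 = 28.

28.00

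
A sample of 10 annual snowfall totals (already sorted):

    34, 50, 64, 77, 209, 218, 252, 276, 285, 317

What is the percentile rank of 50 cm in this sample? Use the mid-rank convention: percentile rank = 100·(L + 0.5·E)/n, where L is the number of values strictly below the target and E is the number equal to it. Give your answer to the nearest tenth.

15.0

Count below 50: L = 1; count equal: E = 1; n = 10.
Percentile rank = 100·(1 + 0.5·1)/10 = 100·1.5/10 = 15.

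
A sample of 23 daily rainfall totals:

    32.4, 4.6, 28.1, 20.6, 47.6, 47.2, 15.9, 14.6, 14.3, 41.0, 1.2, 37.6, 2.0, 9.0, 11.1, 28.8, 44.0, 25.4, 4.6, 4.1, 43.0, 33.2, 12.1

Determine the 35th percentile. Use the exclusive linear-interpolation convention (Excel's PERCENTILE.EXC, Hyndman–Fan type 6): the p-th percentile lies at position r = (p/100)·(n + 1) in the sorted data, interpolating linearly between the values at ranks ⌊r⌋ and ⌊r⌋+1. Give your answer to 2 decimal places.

12.98

Sorted: 1.2, 2.0, 4.1, 4.6, 4.6, 9.0, 11.1, 12.1, 14.3, 14.6, 15.9, 20.6, 25.4, 28.1, 28.8, 32.4, 33.2, 37.6, 41.0, 43.0, 44.0, 47.2, 47.6.
n = 23.
r = (35/100)·(23 + 1) = 8.4.
Rank 8 is 12.1 and rank 9 is 14.3.
Interpolate: 12.1 + 0.4·(14.3 − 12.1) = 12.1 + 0.4·2.2 = 12.98.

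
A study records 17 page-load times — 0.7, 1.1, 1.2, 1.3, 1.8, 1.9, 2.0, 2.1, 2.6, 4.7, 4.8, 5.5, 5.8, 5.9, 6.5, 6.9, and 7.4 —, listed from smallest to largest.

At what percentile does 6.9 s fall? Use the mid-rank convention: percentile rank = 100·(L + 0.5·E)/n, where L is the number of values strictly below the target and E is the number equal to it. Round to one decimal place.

91.2

Count below 6.9: L = 15; count equal: E = 1; n = 17.
Percentile rank = 100·(15 + 0.5·1)/17 = 100·15.5/17 = 91.18.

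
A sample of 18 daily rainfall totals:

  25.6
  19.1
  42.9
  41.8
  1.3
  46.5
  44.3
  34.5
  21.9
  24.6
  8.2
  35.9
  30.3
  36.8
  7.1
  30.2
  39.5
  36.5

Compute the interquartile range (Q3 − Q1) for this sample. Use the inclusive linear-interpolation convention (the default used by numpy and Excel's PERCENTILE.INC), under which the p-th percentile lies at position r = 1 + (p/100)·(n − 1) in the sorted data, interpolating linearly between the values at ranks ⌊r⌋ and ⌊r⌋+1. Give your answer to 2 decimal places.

16.25

Sorted: 1.3, 7.1, 8.2, 19.1, 21.9, 24.6, 25.6, 30.2, 30.3, 34.5, 35.9, 36.5, 36.8, 39.5, 41.8, 42.9, 44.3, 46.5.
n = 18.
P25: r = 5.25; ranks 5–6 are 21.9, 24.6; interpolating gives 22.575.
P75: r = 13.75; ranks 13–14 are 36.8, 39.5; interpolating gives 38.825.
Difference: 38.825 − 22.575 = 16.25.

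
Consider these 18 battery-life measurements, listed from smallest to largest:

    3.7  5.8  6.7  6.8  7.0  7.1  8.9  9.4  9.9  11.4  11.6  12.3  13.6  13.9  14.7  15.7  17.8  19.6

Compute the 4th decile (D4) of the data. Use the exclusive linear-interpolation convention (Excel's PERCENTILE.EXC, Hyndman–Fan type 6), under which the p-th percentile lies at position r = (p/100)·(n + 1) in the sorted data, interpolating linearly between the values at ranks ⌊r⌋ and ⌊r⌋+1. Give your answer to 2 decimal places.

9.20

n = 18.
r = (40/100)·(18 + 1) = 7.6.
Rank 7 is 8.9 and rank 8 is 9.4.
Interpolate: 8.9 + 0.6·(9.4 − 8.9) = 8.9 + 0.6·0.5 = 9.2.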